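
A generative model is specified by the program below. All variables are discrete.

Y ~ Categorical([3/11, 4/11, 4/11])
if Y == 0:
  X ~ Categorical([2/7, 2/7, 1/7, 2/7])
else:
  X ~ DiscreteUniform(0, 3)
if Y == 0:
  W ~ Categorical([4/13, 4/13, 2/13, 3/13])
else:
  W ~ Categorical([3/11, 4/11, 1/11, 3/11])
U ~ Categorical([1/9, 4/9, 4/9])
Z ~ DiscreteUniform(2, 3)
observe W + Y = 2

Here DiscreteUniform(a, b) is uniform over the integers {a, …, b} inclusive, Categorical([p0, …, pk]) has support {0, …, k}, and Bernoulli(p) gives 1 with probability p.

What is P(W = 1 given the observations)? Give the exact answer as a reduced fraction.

Enumerate traces; 72 have nonzero weight after conditioning:
  (Y=0, X=0, W=2, U=0, Z=2) weight 2/3003
  (Y=0, X=0, W=2, U=0, Z=3) weight 2/3003
  (Y=0, X=0, W=2, U=1, Z=2) weight 8/3003
  (Y=0, X=0, W=2, U=1, Z=3) weight 8/3003
  (Y=0, X=0, W=2, U=2, Z=2) weight 8/3003
  (Y=0, X=0, W=2, U=2, Z=3) weight 8/3003
  (Y=0, X=1, W=2, U=0, Z=2) weight 2/3003
  (Y=0, X=1, W=2, U=0, Z=3) weight 2/3003
  (Y=1, X=0, W=1, U=0, Z=2) weight 2/1089
  (Y=2, X=0, W=0, U=0, Z=2) weight 1/726
  … 62 more
Group by W:
  weight(W=0) = 12/121
  weight(W=1) = 16/121
  weight(W=2) = 6/143
Total weight = 12/121 + 16/121 + 6/143 = 430/1573
P(W=0 | obs) = 12/121 / 430/1573 = 78/215
P(W=1 | obs) = 16/121 / 430/1573 = 104/215
P(W=2 | obs) = 6/143 / 430/1573 = 33/215

P(W = 1 | obs) = 104/215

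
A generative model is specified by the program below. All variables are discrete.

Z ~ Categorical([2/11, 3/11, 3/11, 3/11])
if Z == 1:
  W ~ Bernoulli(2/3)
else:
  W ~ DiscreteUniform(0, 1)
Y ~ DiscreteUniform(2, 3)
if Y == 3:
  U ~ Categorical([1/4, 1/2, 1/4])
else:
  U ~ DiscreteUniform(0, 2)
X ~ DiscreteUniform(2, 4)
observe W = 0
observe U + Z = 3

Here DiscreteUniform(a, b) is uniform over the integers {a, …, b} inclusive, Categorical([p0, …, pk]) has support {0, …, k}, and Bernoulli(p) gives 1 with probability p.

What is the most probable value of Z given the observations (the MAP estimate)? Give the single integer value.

argmax_v P(Z = v | obs) = 2

Enumerate traces; 18 have nonzero weight after conditioning:
  (Z=1, W=0, Y=2, U=2, X=2) weight 1/198
  (Z=1, W=0, Y=2, U=2, X=3) weight 1/198
  (Z=1, W=0, Y=2, U=2, X=4) weight 1/198
  (Z=1, W=0, Y=3, U=2, X=2) weight 1/264
  (Z=1, W=0, Y=3, U=2, X=3) weight 1/264
  (Z=1, W=0, Y=3, U=2, X=4) weight 1/264
  (Z=2, W=0, Y=2, U=1, X=2) weight 1/132
  (Z=2, W=0, Y=2, U=1, X=3) weight 1/132
  (Z=3, W=0, Y=2, U=0, X=2) weight 1/132
  … 9 more
Group by Z:
  weight(Z=1) = 7/264
  weight(Z=2) = 5/88
  weight(Z=3) = 7/176
Total weight = 7/264 + 5/88 + 7/176 = 65/528
P(Z=1 | obs) = 7/264 / 65/528 = 14/65
P(Z=2 | obs) = 5/88 / 65/528 = 6/13
P(Z=3 | obs) = 7/176 / 65/528 = 21/65
argmax = 2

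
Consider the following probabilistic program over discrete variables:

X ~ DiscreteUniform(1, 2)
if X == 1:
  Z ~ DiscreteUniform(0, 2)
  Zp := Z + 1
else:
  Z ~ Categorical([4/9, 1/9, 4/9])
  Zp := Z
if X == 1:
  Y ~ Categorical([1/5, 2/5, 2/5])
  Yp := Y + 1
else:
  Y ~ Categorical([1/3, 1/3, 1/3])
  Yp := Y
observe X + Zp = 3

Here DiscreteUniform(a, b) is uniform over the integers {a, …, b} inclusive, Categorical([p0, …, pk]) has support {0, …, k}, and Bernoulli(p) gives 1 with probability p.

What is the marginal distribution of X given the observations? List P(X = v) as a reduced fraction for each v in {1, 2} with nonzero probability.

Enumerate traces; 6 have nonzero weight after conditioning:
  (X=1, Z=1, Y=0) weight 1/30
  (X=1, Z=1, Y=1) weight 1/15
  (X=1, Z=1, Y=2) weight 1/15
  (X=2, Z=1, Y=0) weight 1/54
  (X=2, Z=1, Y=1) weight 1/54
  (X=2, Z=1, Y=2) weight 1/54
Group by X:
  weight(X=1) = 1/6
  weight(X=2) = 1/18
Total weight = 1/6 + 1/18 = 2/9
P(X=1 | obs) = 1/6 / 2/9 = 3/4
P(X=2 | obs) = 1/18 / 2/9 = 1/4

P(X=1) = 3/4, P(X=2) = 1/4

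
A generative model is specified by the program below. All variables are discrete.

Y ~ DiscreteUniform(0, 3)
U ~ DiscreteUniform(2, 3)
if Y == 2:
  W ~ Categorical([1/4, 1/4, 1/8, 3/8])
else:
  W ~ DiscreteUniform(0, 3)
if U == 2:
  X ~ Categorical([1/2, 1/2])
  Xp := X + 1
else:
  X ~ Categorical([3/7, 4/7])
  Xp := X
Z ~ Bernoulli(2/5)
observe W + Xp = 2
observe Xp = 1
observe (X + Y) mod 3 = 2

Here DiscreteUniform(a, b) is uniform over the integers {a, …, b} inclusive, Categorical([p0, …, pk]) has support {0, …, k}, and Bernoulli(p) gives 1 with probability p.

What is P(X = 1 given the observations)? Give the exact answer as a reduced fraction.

Enumerate traces; 4 have nonzero weight after conditioning:
  (Y=1, U=3, W=1, X=1, Z=0) weight 3/280
  (Y=1, U=3, W=1, X=1, Z=1) weight 1/140
  (Y=2, U=2, W=1, X=0, Z=0) weight 3/320
  (Y=2, U=2, W=1, X=0, Z=1) weight 1/160
Group by X:
  weight(X=0) = 1/64
  weight(X=1) = 1/56
Total weight = 1/64 + 1/56 = 15/448
P(X=0 | obs) = 1/64 / 15/448 = 7/15
P(X=1 | obs) = 1/56 / 15/448 = 8/15

P(X = 1 | obs) = 8/15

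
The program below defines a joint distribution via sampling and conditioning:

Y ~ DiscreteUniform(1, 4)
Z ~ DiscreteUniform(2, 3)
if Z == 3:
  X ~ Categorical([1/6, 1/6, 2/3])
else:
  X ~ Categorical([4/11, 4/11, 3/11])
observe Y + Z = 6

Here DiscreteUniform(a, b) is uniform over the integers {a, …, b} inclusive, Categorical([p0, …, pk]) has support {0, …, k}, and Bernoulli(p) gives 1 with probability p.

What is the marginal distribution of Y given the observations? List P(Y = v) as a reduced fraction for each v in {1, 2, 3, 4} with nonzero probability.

Enumerate traces; 6 have nonzero weight after conditioning:
  (Y=3, Z=3, X=0) weight 1/48
  (Y=3, Z=3, X=1) weight 1/48
  (Y=3, Z=3, X=2) weight 1/12
  (Y=4, Z=2, X=0) weight 1/22
  (Y=4, Z=2, X=1) weight 1/22
  (Y=4, Z=2, X=2) weight 3/88
Group by Y:
  weight(Y=3) = 1/8
  weight(Y=4) = 1/8
Total weight = 1/8 + 1/8 = 1/4
P(Y=3 | obs) = 1/8 / 1/4 = 1/2
P(Y=4 | obs) = 1/8 / 1/4 = 1/2

P(Y=3) = 1/2, P(Y=4) = 1/2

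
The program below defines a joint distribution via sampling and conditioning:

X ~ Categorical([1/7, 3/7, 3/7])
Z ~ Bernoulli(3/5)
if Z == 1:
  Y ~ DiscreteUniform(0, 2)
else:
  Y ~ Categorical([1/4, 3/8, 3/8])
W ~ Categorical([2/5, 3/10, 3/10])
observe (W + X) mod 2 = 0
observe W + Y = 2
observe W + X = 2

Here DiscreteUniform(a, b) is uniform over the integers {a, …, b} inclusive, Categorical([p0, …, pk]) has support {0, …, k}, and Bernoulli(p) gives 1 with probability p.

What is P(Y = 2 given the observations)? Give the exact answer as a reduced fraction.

P(Y = 2 | obs) = 28/55

Enumerate traces; 6 have nonzero weight after conditioning:
  (X=0, Z=0, Y=0, W=2) weight 3/700
  (X=0, Z=1, Y=0, W=2) weight 3/350
  (X=1, Z=0, Y=1, W=1) weight 27/1400
  (X=1, Z=1, Y=1, W=1) weight 9/350
  (X=2, Z=0, Y=2, W=0) weight 9/350
  (X=2, Z=1, Y=2, W=0) weight 6/175
Group by Y:
  weight(Y=0) = 9/700
  weight(Y=1) = 9/200
  weight(Y=2) = 3/50
Total weight = 9/700 + 9/200 + 3/50 = 33/280
P(Y=0 | obs) = 9/700 / 33/280 = 6/55
P(Y=1 | obs) = 9/200 / 33/280 = 21/55
P(Y=2 | obs) = 3/50 / 33/280 = 28/55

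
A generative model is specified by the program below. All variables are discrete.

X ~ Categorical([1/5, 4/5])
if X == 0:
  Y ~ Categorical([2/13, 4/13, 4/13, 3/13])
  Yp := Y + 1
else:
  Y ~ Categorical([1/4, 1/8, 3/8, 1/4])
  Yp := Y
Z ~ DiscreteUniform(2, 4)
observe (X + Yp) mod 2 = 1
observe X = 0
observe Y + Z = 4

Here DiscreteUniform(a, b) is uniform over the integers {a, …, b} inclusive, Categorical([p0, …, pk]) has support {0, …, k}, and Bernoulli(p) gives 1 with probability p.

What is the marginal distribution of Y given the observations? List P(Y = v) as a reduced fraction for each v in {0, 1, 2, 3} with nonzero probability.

P(Y=0) = 1/3, P(Y=2) = 2/3

Enumerate traces; 2 have nonzero weight after conditioning:
  (X=0, Y=0, Z=4) weight 2/195
  (X=0, Y=2, Z=2) weight 4/195
Group by Y:
  weight(Y=0) = 2/195
  weight(Y=2) = 4/195
Total weight = 2/195 + 4/195 = 2/65
P(Y=0 | obs) = 2/195 / 2/65 = 1/3
P(Y=2 | obs) = 4/195 / 2/65 = 2/3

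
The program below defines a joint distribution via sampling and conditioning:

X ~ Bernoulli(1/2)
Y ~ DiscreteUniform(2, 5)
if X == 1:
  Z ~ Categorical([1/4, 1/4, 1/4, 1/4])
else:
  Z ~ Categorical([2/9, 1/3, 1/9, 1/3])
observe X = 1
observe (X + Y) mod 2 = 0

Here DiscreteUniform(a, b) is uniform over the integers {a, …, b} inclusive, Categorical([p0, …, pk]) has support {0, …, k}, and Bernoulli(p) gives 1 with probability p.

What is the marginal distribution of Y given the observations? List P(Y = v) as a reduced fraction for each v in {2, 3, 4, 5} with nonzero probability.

Enumerate traces; 8 have nonzero weight after conditioning:
  (X=1, Y=3, Z=0) weight 1/32
  (X=1, Y=3, Z=1) weight 1/32
  (X=1, Y=3, Z=2) weight 1/32
  (X=1, Y=3, Z=3) weight 1/32
  (X=1, Y=5, Z=0) weight 1/32
  (X=1, Y=5, Z=1) weight 1/32
  (X=1, Y=5, Z=2) weight 1/32
  (X=1, Y=5, Z=3) weight 1/32
Group by Y:
  weight(Y=3) = 1/8
  weight(Y=5) = 1/8
Total weight = 1/8 + 1/8 = 1/4
P(Y=3 | obs) = 1/8 / 1/4 = 1/2
P(Y=5 | obs) = 1/8 / 1/4 = 1/2

P(Y=3) = 1/2, P(Y=5) = 1/2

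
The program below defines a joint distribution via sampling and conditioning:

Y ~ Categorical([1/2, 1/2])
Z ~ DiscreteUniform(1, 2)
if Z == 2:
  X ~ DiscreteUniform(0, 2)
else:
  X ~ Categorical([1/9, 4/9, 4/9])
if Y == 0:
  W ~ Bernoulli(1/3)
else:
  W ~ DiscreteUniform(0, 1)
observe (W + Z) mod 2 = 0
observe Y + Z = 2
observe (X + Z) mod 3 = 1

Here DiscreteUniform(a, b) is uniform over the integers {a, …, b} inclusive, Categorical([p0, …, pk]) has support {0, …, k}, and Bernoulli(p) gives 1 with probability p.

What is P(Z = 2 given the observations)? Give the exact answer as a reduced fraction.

P(Z = 2 | obs) = 4/5

Enumerate traces; 2 have nonzero weight after conditioning:
  (Y=0, Z=2, X=2, W=0) weight 1/18
  (Y=1, Z=1, X=0, W=1) weight 1/72
Group by Z:
  weight(Z=1) = 1/72
  weight(Z=2) = 1/18
Total weight = 1/72 + 1/18 = 5/72
P(Z=1 | obs) = 1/72 / 5/72 = 1/5
P(Z=2 | obs) = 1/18 / 5/72 = 4/5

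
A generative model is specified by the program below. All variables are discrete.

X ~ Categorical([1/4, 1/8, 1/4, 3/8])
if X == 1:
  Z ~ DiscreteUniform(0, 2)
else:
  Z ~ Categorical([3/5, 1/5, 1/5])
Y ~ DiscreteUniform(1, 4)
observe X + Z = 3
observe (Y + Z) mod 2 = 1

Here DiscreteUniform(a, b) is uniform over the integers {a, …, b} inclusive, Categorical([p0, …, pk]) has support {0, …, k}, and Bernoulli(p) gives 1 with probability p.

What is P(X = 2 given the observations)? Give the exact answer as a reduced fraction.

P(X = 2 | obs) = 3/19

Enumerate traces; 6 have nonzero weight after conditioning:
  (X=1, Z=2, Y=1) weight 1/96
  (X=1, Z=2, Y=3) weight 1/96
  (X=2, Z=1, Y=2) weight 1/80
  (X=2, Z=1, Y=4) weight 1/80
  (X=3, Z=0, Y=1) weight 9/160
  (X=3, Z=0, Y=3) weight 9/160
Group by X:
  weight(X=1) = 1/48
  weight(X=2) = 1/40
  weight(X=3) = 9/80
Total weight = 1/48 + 1/40 + 9/80 = 19/120
P(X=1 | obs) = 1/48 / 19/120 = 5/38
P(X=2 | obs) = 1/40 / 19/120 = 3/19
P(X=3 | obs) = 9/80 / 19/120 = 27/38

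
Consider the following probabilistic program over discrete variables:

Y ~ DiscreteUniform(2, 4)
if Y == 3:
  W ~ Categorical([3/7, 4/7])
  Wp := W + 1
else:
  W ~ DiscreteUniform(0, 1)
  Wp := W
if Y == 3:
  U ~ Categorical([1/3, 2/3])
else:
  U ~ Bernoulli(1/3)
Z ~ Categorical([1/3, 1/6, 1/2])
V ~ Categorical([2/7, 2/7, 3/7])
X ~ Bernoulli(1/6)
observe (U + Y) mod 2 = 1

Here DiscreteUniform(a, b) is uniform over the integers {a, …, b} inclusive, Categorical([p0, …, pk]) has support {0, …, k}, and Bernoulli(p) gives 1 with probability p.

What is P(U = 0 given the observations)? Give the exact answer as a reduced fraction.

P(U = 0 | obs) = 1/3

Enumerate traces; 108 have nonzero weight after conditioning:
  (Y=2, W=0, U=1, Z=0, V=0, X=0) weight 5/1134
  (Y=2, W=0, U=1, Z=0, V=0, X=1) weight 1/1134
  (Y=2, W=0, U=1, Z=0, V=1, X=0) weight 5/1134
  (Y=2, W=0, U=1, Z=0, V=1, X=1) weight 1/1134
  (Y=2, W=0, U=1, Z=0, V=2, X=0) weight 5/756
  (Y=2, W=0, U=1, Z=0, V=2, X=1) weight 1/756
  (Y=2, W=0, U=1, Z=1, V=0, X=0) weight 5/2268
  (Y=2, W=0, U=1, Z=1, V=0, X=1) weight 1/2268
  (Y=3, W=0, U=0, Z=0, V=0, X=0) weight 5/1323
  … 99 more
Group by U:
  weight(U=0) = 1/9
  weight(U=1) = 2/9
Total weight = 1/9 + 2/9 = 1/3
P(U=0 | obs) = 1/9 / 1/3 = 1/3
P(U=1 | obs) = 2/9 / 1/3 = 2/3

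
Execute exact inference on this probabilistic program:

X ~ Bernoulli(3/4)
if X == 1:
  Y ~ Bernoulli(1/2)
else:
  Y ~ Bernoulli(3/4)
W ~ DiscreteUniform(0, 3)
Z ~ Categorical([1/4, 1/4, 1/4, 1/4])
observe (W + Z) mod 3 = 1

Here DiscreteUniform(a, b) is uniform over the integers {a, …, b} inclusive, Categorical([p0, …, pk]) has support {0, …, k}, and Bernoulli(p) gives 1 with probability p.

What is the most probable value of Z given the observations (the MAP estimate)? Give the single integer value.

Enumerate traces; 20 have nonzero weight after conditioning:
  (X=0, Y=0, W=0, Z=1) weight 1/256
  (X=0, Y=0, W=1, Z=0) weight 1/256
  (X=0, Y=0, W=1, Z=3) weight 1/256
  (X=0, Y=0, W=2, Z=2) weight 1/256
  (X=0, Y=0, W=3, Z=1) weight 1/256
  (X=0, Y=1, W=0, Z=1) weight 3/256
  (X=0, Y=1, W=1, Z=0) weight 3/256
  (X=0, Y=1, W=1, Z=3) weight 3/256
  … 12 more
Group by Z:
  weight(Z=0) = 1/16
  weight(Z=1) = 1/8
  weight(Z=2) = 1/16
  weight(Z=3) = 1/16
Total weight = 1/16 + 1/8 + 1/16 + 1/16 = 5/16
P(Z=0 | obs) = 1/16 / 5/16 = 1/5
P(Z=1 | obs) = 1/8 / 5/16 = 2/5
P(Z=2 | obs) = 1/16 / 5/16 = 1/5
P(Z=3 | obs) = 1/16 / 5/16 = 1/5
argmax = 1

argmax_v P(Z = v | obs) = 1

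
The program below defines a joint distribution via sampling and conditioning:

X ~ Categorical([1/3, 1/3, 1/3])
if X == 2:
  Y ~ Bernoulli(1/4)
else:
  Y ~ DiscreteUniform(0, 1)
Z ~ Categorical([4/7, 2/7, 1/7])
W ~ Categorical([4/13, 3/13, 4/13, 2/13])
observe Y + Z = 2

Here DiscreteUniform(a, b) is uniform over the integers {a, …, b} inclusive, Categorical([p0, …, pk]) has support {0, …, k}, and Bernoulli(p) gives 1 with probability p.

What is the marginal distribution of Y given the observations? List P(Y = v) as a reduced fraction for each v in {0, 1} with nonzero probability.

Enumerate traces; 24 have nonzero weight after conditioning:
  (X=0, Y=0, Z=2, W=0) weight 2/273
  (X=0, Y=0, Z=2, W=1) weight 1/182
  (X=0, Y=0, Z=2, W=2) weight 2/273
  (X=0, Y=0, Z=2, W=3) weight 1/273
  (X=0, Y=1, Z=1, W=0) weight 4/273
  (X=0, Y=1, Z=1, W=1) weight 1/91
  (X=0, Y=1, Z=1, W=2) weight 4/273
  (X=0, Y=1, Z=1, W=3) weight 2/273
  … 16 more
Group by Y:
  weight(Y=0) = 1/12
  weight(Y=1) = 5/42
Total weight = 1/12 + 5/42 = 17/84
P(Y=0 | obs) = 1/12 / 17/84 = 7/17
P(Y=1 | obs) = 5/42 / 17/84 = 10/17

P(Y=0) = 7/17, P(Y=1) = 10/17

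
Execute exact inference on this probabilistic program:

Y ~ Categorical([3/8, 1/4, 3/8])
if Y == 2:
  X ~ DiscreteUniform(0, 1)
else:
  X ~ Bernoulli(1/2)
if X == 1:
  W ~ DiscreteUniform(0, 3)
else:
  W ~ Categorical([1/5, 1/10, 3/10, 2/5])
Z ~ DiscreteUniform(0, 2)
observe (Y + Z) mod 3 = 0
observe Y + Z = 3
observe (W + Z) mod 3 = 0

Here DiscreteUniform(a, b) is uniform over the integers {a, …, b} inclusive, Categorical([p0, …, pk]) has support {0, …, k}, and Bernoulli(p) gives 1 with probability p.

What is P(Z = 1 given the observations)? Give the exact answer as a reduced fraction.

P(Z = 1 | obs) = 33/47

Enumerate traces; 4 have nonzero weight after conditioning:
  (Y=1, X=0, W=1, Z=2) weight 1/240
  (Y=1, X=1, W=1, Z=2) weight 1/96
  (Y=2, X=0, W=2, Z=1) weight 3/160
  (Y=2, X=1, W=2, Z=1) weight 1/64
Group by Z:
  weight(Z=1) = 11/320
  weight(Z=2) = 7/480
Total weight = 11/320 + 7/480 = 47/960
P(Z=1 | obs) = 11/320 / 47/960 = 33/47
P(Z=2 | obs) = 7/480 / 47/960 = 14/47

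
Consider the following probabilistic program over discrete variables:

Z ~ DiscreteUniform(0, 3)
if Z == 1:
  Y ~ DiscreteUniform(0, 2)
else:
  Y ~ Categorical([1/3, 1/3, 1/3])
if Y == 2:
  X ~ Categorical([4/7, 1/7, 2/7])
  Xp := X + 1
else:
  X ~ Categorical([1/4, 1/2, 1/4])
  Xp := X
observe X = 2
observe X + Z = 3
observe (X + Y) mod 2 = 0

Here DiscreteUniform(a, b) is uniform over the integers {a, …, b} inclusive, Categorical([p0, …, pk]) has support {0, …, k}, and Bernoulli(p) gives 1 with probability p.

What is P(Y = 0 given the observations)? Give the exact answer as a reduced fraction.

Enumerate traces; 2 have nonzero weight after conditioning:
  (Z=1, Y=0, X=2) weight 1/48
  (Z=1, Y=2, X=2) weight 1/42
Group by Y:
  weight(Y=0) = 1/48
  weight(Y=2) = 1/42
Total weight = 1/48 + 1/42 = 5/112
P(Y=0 | obs) = 1/48 / 5/112 = 7/15
P(Y=2 | obs) = 1/42 / 5/112 = 8/15

P(Y = 0 | obs) = 7/15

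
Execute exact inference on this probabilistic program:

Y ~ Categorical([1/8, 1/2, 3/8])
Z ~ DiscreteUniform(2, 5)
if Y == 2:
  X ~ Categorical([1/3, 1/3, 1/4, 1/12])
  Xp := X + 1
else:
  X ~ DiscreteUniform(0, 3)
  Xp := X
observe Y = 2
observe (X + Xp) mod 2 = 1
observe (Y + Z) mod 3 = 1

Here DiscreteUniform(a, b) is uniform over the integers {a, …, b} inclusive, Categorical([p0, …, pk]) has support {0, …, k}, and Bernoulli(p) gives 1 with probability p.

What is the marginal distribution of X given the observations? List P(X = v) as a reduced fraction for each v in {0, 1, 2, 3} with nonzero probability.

Enumerate traces; 8 have nonzero weight after conditioning:
  (Y=2, Z=2, X=0) weight 1/32
  (Y=2, Z=2, X=1) weight 1/32
  (Y=2, Z=2, X=2) weight 3/128
  (Y=2, Z=2, X=3) weight 1/128
  (Y=2, Z=5, X=0) weight 1/32
  (Y=2, Z=5, X=1) weight 1/32
  (Y=2, Z=5, X=2) weight 3/128
  (Y=2, Z=5, X=3) weight 1/128
Group by X:
  weight(X=0) = 1/16
  weight(X=1) = 1/16
  weight(X=2) = 3/64
  weight(X=3) = 1/64
Total weight = 1/16 + 1/16 + 3/64 + 1/64 = 3/16
P(X=0 | obs) = 1/16 / 3/16 = 1/3
P(X=1 | obs) = 1/16 / 3/16 = 1/3
P(X=2 | obs) = 3/64 / 3/16 = 1/4
P(X=3 | obs) = 1/64 / 3/16 = 1/12

P(X=0) = 1/3, P(X=1) = 1/3, P(X=2) = 1/4, P(X=3) = 1/12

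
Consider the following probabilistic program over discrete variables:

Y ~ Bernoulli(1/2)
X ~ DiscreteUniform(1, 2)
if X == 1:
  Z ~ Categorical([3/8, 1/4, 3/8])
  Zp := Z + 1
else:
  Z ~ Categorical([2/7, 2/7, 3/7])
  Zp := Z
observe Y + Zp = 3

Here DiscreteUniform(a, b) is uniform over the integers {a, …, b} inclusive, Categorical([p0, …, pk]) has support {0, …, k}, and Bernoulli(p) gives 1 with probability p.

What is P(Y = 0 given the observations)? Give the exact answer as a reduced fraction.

Enumerate traces; 3 have nonzero weight after conditioning:
  (Y=0, X=1, Z=2) weight 3/32
  (Y=1, X=1, Z=1) weight 1/16
  (Y=1, X=2, Z=2) weight 3/28
Group by Y:
  weight(Y=0) = 3/32
  weight(Y=1) = 19/112
Total weight = 3/32 + 19/112 = 59/224
P(Y=0 | obs) = 3/32 / 59/224 = 21/59
P(Y=1 | obs) = 19/112 / 59/224 = 38/59

P(Y = 0 | obs) = 21/59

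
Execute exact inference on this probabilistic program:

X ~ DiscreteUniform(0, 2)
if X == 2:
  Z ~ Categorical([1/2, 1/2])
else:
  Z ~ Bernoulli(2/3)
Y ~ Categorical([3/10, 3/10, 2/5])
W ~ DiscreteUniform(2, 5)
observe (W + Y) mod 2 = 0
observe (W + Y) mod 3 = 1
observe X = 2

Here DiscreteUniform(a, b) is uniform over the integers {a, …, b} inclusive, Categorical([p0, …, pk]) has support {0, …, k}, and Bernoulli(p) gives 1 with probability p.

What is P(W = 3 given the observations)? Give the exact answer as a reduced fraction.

Enumerate traces; 6 have nonzero weight after conditioning:
  (X=2, Z=0, Y=0, W=4) weight 1/80
  (X=2, Z=0, Y=1, W=3) weight 1/80
  (X=2, Z=0, Y=2, W=2) weight 1/60
  (X=2, Z=1, Y=0, W=4) weight 1/80
  (X=2, Z=1, Y=1, W=3) weight 1/80
  (X=2, Z=1, Y=2, W=2) weight 1/60
Group by W:
  weight(W=2) = 1/30
  weight(W=3) = 1/40
  weight(W=4) = 1/40
Total weight = 1/30 + 1/40 + 1/40 = 1/12
P(W=2 | obs) = 1/30 / 1/12 = 2/5
P(W=3 | obs) = 1/40 / 1/12 = 3/10
P(W=4 | obs) = 1/40 / 1/12 = 3/10

P(W = 3 | obs) = 3/10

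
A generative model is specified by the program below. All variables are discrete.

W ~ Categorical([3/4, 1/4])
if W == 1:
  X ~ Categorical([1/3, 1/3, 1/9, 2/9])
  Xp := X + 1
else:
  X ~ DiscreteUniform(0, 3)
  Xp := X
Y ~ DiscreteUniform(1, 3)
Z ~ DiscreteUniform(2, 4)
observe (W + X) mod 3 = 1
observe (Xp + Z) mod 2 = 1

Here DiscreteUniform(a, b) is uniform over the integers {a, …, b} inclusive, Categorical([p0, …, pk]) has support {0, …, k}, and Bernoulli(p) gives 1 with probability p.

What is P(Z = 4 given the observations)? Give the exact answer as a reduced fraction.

P(Z = 4 | obs) = 39/86

Enumerate traces; 15 have nonzero weight after conditioning:
  (W=0, X=1, Y=1, Z=2) weight 1/48
  (W=0, X=1, Y=1, Z=4) weight 1/48
  (W=0, X=1, Y=2, Z=2) weight 1/48
  (W=0, X=1, Y=2, Z=4) weight 1/48
  (W=0, X=1, Y=3, Z=2) weight 1/48
  (W=0, X=1, Y=3, Z=4) weight 1/48
  (W=1, X=0, Y=1, Z=2) weight 1/108
  (W=1, X=0, Y=1, Z=4) weight 1/108
  (W=1, X=3, Y=1, Z=3) weight 1/162
  … 6 more
Group by Z:
  weight(Z=2) = 13/144
  weight(Z=3) = 1/54
  weight(Z=4) = 13/144
Total weight = 13/144 + 1/54 + 13/144 = 43/216
P(Z=2 | obs) = 13/144 / 43/216 = 39/86
P(Z=3 | obs) = 1/54 / 43/216 = 4/43
P(Z=4 | obs) = 13/144 / 43/216 = 39/86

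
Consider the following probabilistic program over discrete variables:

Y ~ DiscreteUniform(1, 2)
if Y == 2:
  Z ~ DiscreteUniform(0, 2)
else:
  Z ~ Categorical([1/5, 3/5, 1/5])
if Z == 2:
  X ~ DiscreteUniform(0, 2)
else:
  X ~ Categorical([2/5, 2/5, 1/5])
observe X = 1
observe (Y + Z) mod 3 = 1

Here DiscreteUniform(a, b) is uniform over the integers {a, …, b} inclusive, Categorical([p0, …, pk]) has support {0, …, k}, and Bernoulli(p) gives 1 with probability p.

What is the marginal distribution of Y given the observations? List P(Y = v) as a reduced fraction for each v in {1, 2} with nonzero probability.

P(Y=1) = 18/43, P(Y=2) = 25/43

Enumerate traces; 2 have nonzero weight after conditioning:
  (Y=1, Z=0, X=1) weight 1/25
  (Y=2, Z=2, X=1) weight 1/18
Group by Y:
  weight(Y=1) = 1/25
  weight(Y=2) = 1/18
Total weight = 1/25 + 1/18 = 43/450
P(Y=1 | obs) = 1/25 / 43/450 = 18/43
P(Y=2 | obs) = 1/18 / 43/450 = 25/43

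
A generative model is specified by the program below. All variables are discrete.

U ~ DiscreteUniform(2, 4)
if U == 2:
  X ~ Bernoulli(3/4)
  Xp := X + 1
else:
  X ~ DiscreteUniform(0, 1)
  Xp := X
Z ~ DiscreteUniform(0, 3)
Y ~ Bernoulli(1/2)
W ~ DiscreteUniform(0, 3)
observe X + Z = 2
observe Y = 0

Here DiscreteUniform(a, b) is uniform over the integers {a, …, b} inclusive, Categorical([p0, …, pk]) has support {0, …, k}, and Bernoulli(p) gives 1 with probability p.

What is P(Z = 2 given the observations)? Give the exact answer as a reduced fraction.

Enumerate traces; 24 have nonzero weight after conditioning:
  (U=2, X=0, Z=2, Y=0, W=0) weight 1/384
  (U=2, X=0, Z=2, Y=0, W=1) weight 1/384
  (U=2, X=0, Z=2, Y=0, W=2) weight 1/384
  (U=2, X=0, Z=2, Y=0, W=3) weight 1/384
  (U=2, X=1, Z=1, Y=0, W=0) weight 1/128
  (U=2, X=1, Z=1, Y=0, W=1) weight 1/128
  (U=2, X=1, Z=1, Y=0, W=2) weight 1/128
  (U=2, X=1, Z=1, Y=0, W=3) weight 1/128
  … 16 more
Group by Z:
  weight(Z=1) = 7/96
  weight(Z=2) = 5/96
Total weight = 7/96 + 5/96 = 1/8
P(Z=1 | obs) = 7/96 / 1/8 = 7/12
P(Z=2 | obs) = 5/96 / 1/8 = 5/12

P(Z = 2 | obs) = 5/12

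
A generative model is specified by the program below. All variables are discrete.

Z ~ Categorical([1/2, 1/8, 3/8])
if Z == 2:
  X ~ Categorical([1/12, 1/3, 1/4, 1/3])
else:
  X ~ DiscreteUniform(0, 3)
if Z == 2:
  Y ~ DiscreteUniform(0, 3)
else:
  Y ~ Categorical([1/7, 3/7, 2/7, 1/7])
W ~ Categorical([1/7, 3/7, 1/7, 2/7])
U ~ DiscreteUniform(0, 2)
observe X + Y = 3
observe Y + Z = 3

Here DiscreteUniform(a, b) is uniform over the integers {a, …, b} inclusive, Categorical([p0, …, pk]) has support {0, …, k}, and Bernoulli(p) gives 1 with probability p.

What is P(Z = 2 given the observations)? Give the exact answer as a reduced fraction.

P(Z = 2 | obs) = 7/15

Enumerate traces; 36 have nonzero weight after conditioning:
  (Z=0, X=0, Y=3, W=0, U=0) weight 1/1176
  (Z=0, X=0, Y=3, W=0, U=1) weight 1/1176
  (Z=0, X=0, Y=3, W=0, U=2) weight 1/1176
  (Z=0, X=0, Y=3, W=1, U=0) weight 1/392
  (Z=0, X=0, Y=3, W=1, U=1) weight 1/392
  (Z=0, X=0, Y=3, W=1, U=2) weight 1/392
  (Z=0, X=0, Y=3, W=2, U=0) weight 1/1176
  (Z=0, X=0, Y=3, W=2, U=1) weight 1/1176
  (Z=1, X=1, Y=2, W=0, U=0) weight 1/2352
  (Z=2, X=2, Y=1, W=0, U=0) weight 1/896
  … 26 more
Group by Z:
  weight(Z=0) = 1/56
  weight(Z=1) = 1/112
  weight(Z=2) = 3/128
Total weight = 1/56 + 1/112 + 3/128 = 45/896
P(Z=0 | obs) = 1/56 / 45/896 = 16/45
P(Z=1 | obs) = 1/112 / 45/896 = 8/45
P(Z=2 | obs) = 3/128 / 45/896 = 7/15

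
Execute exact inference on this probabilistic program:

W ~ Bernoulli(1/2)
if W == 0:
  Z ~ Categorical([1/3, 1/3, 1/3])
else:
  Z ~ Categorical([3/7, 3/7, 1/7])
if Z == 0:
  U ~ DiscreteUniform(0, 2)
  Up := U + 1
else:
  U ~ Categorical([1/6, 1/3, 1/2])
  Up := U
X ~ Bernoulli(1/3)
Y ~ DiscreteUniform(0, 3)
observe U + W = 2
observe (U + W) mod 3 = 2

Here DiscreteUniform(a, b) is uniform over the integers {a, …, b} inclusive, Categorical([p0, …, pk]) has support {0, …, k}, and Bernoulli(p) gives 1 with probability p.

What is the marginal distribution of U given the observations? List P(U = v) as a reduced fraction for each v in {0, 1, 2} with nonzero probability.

P(U=1) = 3/7, P(U=2) = 4/7

Enumerate traces; 48 have nonzero weight after conditioning:
  (W=0, Z=0, U=2, X=0, Y=0) weight 1/108
  (W=0, Z=0, U=2, X=0, Y=1) weight 1/108
  (W=0, Z=0, U=2, X=0, Y=2) weight 1/108
  (W=0, Z=0, U=2, X=0, Y=3) weight 1/108
  (W=0, Z=0, U=2, X=1, Y=0) weight 1/216
  (W=0, Z=0, U=2, X=1, Y=1) weight 1/216
  (W=0, Z=0, U=2, X=1, Y=2) weight 1/216
  (W=0, Z=0, U=2, X=1, Y=3) weight 1/216
  (W=1, Z=0, U=1, X=0, Y=0) weight 1/84
  … 39 more
Group by U:
  weight(U=1) = 1/6
  weight(U=2) = 2/9
Total weight = 1/6 + 2/9 = 7/18
P(U=1 | obs) = 1/6 / 7/18 = 3/7
P(U=2 | obs) = 2/9 / 7/18 = 4/7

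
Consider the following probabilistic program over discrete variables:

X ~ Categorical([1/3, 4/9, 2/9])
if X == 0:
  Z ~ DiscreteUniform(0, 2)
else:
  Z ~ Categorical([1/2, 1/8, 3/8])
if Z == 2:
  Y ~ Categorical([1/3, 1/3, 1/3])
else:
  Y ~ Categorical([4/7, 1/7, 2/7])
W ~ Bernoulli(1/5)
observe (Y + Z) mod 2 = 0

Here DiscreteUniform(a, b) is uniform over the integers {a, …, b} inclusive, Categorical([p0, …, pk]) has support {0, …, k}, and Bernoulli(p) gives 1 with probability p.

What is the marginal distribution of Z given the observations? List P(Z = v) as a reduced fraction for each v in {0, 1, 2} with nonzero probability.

P(Z=0) = 288/491, P(Z=1) = 21/491, P(Z=2) = 182/491

Enumerate traces; 30 have nonzero weight after conditioning:
  (X=0, Z=0, Y=0, W=0) weight 16/315
  (X=0, Z=0, Y=0, W=1) weight 4/315
  (X=0, Z=0, Y=2, W=0) weight 8/315
  (X=0, Z=0, Y=2, W=1) weight 2/315
  (X=0, Z=1, Y=1, W=0) weight 4/315
  (X=0, Z=1, Y=1, W=1) weight 1/315
  (X=0, Z=2, Y=0, W=0) weight 4/135
  (X=0, Z=2, Y=0, W=1) weight 1/135
  … 22 more
Group by Z:
  weight(Z=0) = 8/21
  weight(Z=1) = 1/36
  weight(Z=2) = 13/54
Total weight = 8/21 + 1/36 + 13/54 = 491/756
P(Z=0 | obs) = 8/21 / 491/756 = 288/491
P(Z=1 | obs) = 1/36 / 491/756 = 21/491
P(Z=2 | obs) = 13/54 / 491/756 = 182/491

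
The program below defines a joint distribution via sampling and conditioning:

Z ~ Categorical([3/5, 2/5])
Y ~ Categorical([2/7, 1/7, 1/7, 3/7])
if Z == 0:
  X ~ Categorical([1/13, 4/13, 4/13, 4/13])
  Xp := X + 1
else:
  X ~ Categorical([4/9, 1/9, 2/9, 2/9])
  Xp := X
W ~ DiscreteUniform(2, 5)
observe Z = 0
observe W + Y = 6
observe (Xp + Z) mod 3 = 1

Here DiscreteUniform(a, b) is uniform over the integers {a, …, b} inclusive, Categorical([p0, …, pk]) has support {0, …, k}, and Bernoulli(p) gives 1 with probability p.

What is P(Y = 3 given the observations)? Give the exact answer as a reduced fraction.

P(Y = 3 | obs) = 3/5

Enumerate traces; 6 have nonzero weight after conditioning:
  (Z=0, Y=1, X=0, W=5) weight 3/1820
  (Z=0, Y=1, X=3, W=5) weight 3/455
  (Z=0, Y=2, X=0, W=4) weight 3/1820
  (Z=0, Y=2, X=3, W=4) weight 3/455
  (Z=0, Y=3, X=0, W=3) weight 9/1820
  (Z=0, Y=3, X=3, W=3) weight 9/455
Group by Y:
  weight(Y=1) = 3/364
  weight(Y=2) = 3/364
  weight(Y=3) = 9/364
Total weight = 3/364 + 3/364 + 9/364 = 15/364
P(Y=1 | obs) = 3/364 / 15/364 = 1/5
P(Y=2 | obs) = 3/364 / 15/364 = 1/5
P(Y=3 | obs) = 9/364 / 15/364 = 3/5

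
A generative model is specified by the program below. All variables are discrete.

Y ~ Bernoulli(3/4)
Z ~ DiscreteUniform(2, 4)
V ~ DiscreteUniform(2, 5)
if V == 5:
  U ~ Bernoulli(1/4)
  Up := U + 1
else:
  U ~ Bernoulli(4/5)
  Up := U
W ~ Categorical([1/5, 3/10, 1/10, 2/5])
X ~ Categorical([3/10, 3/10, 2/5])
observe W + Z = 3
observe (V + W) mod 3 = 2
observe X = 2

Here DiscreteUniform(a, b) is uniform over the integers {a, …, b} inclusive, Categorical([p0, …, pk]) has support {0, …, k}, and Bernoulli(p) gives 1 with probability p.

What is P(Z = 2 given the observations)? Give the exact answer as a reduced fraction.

P(Z = 2 | obs) = 3/7

Enumerate traces; 12 have nonzero weight after conditioning:
  (Y=0, Z=2, V=4, U=0, W=1, X=2) weight 1/2000
  (Y=0, Z=2, V=4, U=1, W=1, X=2) weight 1/500
  (Y=0, Z=3, V=2, U=0, W=0, X=2) weight 1/3000
  (Y=0, Z=3, V=2, U=1, W=0, X=2) weight 1/750
  (Y=0, Z=3, V=5, U=0, W=0, X=2) weight 1/800
  (Y=0, Z=3, V=5, U=1, W=0, X=2) weight 1/2400
  (Y=1, Z=2, V=4, U=0, W=1, X=2) weight 3/2000
  (Y=1, Z=2, V=4, U=1, W=1, X=2) weight 3/500
  … 4 more
Group by Z:
  weight(Z=2) = 1/100
  weight(Z=3) = 1/75
Total weight = 1/100 + 1/75 = 7/300
P(Z=2 | obs) = 1/100 / 7/300 = 3/7
P(Z=3 | obs) = 1/75 / 7/300 = 4/7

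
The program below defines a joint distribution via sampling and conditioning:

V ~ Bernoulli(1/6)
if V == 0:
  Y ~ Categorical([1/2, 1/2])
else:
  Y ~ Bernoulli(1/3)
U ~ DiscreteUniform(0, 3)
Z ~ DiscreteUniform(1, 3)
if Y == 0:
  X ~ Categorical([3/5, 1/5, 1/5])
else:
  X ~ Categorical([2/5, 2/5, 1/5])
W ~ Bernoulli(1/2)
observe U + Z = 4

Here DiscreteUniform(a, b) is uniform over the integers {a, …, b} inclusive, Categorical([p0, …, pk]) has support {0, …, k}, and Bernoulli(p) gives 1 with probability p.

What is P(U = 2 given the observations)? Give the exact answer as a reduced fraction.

P(U = 2 | obs) = 1/3

Enumerate traces; 72 have nonzero weight after conditioning:
  (V=0, Y=0, U=1, Z=3, X=0, W=0) weight 1/96
  (V=0, Y=0, U=1, Z=3, X=0, W=1) weight 1/96
  (V=0, Y=0, U=1, Z=3, X=1, W=0) weight 1/288
  (V=0, Y=0, U=1, Z=3, X=1, W=1) weight 1/288
  (V=0, Y=0, U=1, Z=3, X=2, W=0) weight 1/288
  (V=0, Y=0, U=1, Z=3, X=2, W=1) weight 1/288
  (V=0, Y=0, U=2, Z=2, X=0, W=0) weight 1/96
  (V=0, Y=0, U=2, Z=2, X=0, W=1) weight 1/96
  (V=0, Y=0, U=3, Z=1, X=0, W=0) weight 1/96
  … 63 more
Group by U:
  weight(U=1) = 1/12
  weight(U=2) = 1/12
  weight(U=3) = 1/12
Total weight = 1/12 + 1/12 + 1/12 = 1/4
P(U=1 | obs) = 1/12 / 1/4 = 1/3
P(U=2 | obs) = 1/12 / 1/4 = 1/3
P(U=3 | obs) = 1/12 / 1/4 = 1/3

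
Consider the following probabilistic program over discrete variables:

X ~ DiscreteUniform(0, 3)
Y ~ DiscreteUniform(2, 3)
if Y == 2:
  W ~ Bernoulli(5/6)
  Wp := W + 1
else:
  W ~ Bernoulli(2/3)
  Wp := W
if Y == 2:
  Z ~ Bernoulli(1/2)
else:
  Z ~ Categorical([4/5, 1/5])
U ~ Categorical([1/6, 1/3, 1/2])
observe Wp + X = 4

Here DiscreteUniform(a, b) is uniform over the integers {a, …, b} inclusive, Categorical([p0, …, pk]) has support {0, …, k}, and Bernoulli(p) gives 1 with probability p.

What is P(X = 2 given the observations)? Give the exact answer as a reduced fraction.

P(X = 2 | obs) = 1/2

Enumerate traces; 18 have nonzero weight after conditioning:
  (X=2, Y=2, W=1, Z=0, U=0) weight 5/576
  (X=2, Y=2, W=1, Z=0, U=1) weight 5/288
  (X=2, Y=2, W=1, Z=0, U=2) weight 5/192
  (X=2, Y=2, W=1, Z=1, U=0) weight 5/576
  (X=2, Y=2, W=1, Z=1, U=1) weight 5/288
  (X=2, Y=2, W=1, Z=1, U=2) weight 5/192
  (X=3, Y=2, W=0, Z=0, U=0) weight 1/576
  (X=3, Y=2, W=0, Z=0, U=1) weight 1/288
  … 10 more
Group by X:
  weight(X=2) = 5/48
  weight(X=3) = 5/48
Total weight = 5/48 + 5/48 = 5/24
P(X=2 | obs) = 5/48 / 5/24 = 1/2
P(X=3 | obs) = 5/48 / 5/24 = 1/2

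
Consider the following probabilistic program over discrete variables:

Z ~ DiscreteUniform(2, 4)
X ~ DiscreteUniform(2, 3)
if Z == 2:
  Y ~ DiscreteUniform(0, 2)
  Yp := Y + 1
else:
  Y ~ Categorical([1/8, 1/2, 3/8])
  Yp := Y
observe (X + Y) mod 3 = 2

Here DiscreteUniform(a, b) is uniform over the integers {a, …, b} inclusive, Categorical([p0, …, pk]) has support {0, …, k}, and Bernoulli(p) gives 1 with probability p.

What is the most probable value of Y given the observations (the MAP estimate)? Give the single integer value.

Enumerate traces; 6 have nonzero weight after conditioning:
  (Z=2, X=2, Y=0) weight 1/18
  (Z=2, X=3, Y=2) weight 1/18
  (Z=3, X=2, Y=0) weight 1/48
  (Z=3, X=3, Y=2) weight 1/16
  (Z=4, X=2, Y=0) weight 1/48
  (Z=4, X=3, Y=2) weight 1/16
Group by Y:
  weight(Y=0) = 7/72
  weight(Y=2) = 13/72
Total weight = 7/72 + 13/72 = 5/18
P(Y=0 | obs) = 7/72 / 5/18 = 7/20
P(Y=2 | obs) = 13/72 / 5/18 = 13/20
argmax = 2

argmax_v P(Y = v | obs) = 2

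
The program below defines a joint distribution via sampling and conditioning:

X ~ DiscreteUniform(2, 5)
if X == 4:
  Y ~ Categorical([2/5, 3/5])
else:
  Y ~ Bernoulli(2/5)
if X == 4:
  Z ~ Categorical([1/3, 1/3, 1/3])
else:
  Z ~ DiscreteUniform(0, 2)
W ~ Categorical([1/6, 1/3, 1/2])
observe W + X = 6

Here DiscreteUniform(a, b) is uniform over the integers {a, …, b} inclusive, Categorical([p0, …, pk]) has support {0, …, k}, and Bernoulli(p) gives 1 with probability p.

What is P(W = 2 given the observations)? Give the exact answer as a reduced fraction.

P(W = 2 | obs) = 3/5

Enumerate traces; 12 have nonzero weight after conditioning:
  (X=4, Y=0, Z=0, W=2) weight 1/60
  (X=4, Y=0, Z=1, W=2) weight 1/60
  (X=4, Y=0, Z=2, W=2) weight 1/60
  (X=4, Y=1, Z=0, W=2) weight 1/40
  (X=4, Y=1, Z=1, W=2) weight 1/40
  (X=4, Y=1, Z=2, W=2) weight 1/40
  (X=5, Y=0, Z=0, W=1) weight 1/60
  (X=5, Y=0, Z=1, W=1) weight 1/60
  … 4 more
Group by W:
  weight(W=1) = 1/12
  weight(W=2) = 1/8
Total weight = 1/12 + 1/8 = 5/24
P(W=1 | obs) = 1/12 / 5/24 = 2/5
P(W=2 | obs) = 1/8 / 5/24 = 3/5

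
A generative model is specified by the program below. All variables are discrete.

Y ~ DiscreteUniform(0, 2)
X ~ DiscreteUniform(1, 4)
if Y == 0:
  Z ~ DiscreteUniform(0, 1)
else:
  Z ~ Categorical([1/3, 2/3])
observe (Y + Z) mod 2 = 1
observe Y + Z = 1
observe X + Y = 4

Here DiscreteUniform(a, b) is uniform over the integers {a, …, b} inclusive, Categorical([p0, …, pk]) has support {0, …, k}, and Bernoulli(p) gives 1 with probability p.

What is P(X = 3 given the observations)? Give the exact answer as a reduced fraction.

P(X = 3 | obs) = 2/5

Enumerate traces; 2 have nonzero weight after conditioning:
  (Y=0, X=4, Z=1) weight 1/24
  (Y=1, X=3, Z=0) weight 1/36
Group by X:
  weight(X=3) = 1/36
  weight(X=4) = 1/24
Total weight = 1/36 + 1/24 = 5/72
P(X=3 | obs) = 1/36 / 5/72 = 2/5
P(X=4 | obs) = 1/24 / 5/72 = 3/5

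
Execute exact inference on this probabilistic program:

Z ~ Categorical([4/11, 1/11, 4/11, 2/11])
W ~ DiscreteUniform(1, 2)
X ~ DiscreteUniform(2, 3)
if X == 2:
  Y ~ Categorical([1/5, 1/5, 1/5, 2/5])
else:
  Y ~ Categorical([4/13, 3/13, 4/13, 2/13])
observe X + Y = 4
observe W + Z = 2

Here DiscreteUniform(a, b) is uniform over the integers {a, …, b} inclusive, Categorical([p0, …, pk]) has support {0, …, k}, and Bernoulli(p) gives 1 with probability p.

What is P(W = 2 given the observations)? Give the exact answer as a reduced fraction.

P(W = 2 | obs) = 4/5

Enumerate traces; 4 have nonzero weight after conditioning:
  (Z=0, W=2, X=2, Y=2) weight 1/55
  (Z=0, W=2, X=3, Y=1) weight 3/143
  (Z=1, W=1, X=2, Y=2) weight 1/220
  (Z=1, W=1, X=3, Y=1) weight 3/572
Group by W:
  weight(W=1) = 7/715
  weight(W=2) = 28/715
Total weight = 7/715 + 28/715 = 7/143
P(W=1 | obs) = 7/715 / 7/143 = 1/5
P(W=2 | obs) = 28/715 / 7/143 = 4/5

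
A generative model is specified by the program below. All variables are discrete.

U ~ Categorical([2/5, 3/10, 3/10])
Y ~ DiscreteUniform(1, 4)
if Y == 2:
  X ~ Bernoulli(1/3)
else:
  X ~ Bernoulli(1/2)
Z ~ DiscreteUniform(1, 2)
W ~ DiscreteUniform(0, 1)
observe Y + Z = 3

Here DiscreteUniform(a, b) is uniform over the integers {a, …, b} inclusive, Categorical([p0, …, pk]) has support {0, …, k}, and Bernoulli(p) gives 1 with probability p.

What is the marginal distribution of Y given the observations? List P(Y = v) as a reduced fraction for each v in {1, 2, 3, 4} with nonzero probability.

Enumerate traces; 24 have nonzero weight after conditioning:
  (U=0, Y=1, X=0, Z=2, W=0) weight 1/80
  (U=0, Y=1, X=0, Z=2, W=1) weight 1/80
  (U=0, Y=1, X=1, Z=2, W=0) weight 1/80
  (U=0, Y=1, X=1, Z=2, W=1) weight 1/80
  (U=0, Y=2, X=0, Z=1, W=0) weight 1/60
  (U=0, Y=2, X=0, Z=1, W=1) weight 1/60
  (U=0, Y=2, X=1, Z=1, W=0) weight 1/120
  (U=0, Y=2, X=1, Z=1, W=1) weight 1/120
  … 16 more
Group by Y:
  weight(Y=1) = 1/8
  weight(Y=2) = 1/8
Total weight = 1/8 + 1/8 = 1/4
P(Y=1 | obs) = 1/8 / 1/4 = 1/2
P(Y=2 | obs) = 1/8 / 1/4 = 1/2

P(Y=1) = 1/2, P(Y=2) = 1/2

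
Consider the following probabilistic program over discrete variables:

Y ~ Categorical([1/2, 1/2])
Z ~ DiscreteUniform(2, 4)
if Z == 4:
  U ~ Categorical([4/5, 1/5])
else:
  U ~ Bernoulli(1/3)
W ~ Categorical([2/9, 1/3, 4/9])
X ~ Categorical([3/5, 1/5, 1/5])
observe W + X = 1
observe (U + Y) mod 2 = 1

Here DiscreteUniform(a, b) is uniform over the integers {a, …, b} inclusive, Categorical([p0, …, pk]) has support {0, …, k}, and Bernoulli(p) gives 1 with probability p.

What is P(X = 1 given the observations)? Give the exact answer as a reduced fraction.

P(X = 1 | obs) = 2/11

Enumerate traces; 12 have nonzero weight after conditioning:
  (Y=0, Z=2, U=1, W=0, X=1) weight 1/405
  (Y=0, Z=2, U=1, W=1, X=0) weight 1/90
  (Y=0, Z=3, U=1, W=0, X=1) weight 1/405
  (Y=0, Z=3, U=1, W=1, X=0) weight 1/90
  (Y=0, Z=4, U=1, W=0, X=1) weight 1/675
  (Y=0, Z=4, U=1, W=1, X=0) weight 1/150
  (Y=1, Z=2, U=0, W=0, X=1) weight 2/405
  (Y=1, Z=2, U=0, W=1, X=0) weight 1/45
  … 4 more
Group by X:
  weight(X=0) = 1/10
  weight(X=1) = 1/45
Total weight = 1/10 + 1/45 = 11/90
P(X=0 | obs) = 1/10 / 11/90 = 9/11
P(X=1 | obs) = 1/45 / 11/90 = 2/11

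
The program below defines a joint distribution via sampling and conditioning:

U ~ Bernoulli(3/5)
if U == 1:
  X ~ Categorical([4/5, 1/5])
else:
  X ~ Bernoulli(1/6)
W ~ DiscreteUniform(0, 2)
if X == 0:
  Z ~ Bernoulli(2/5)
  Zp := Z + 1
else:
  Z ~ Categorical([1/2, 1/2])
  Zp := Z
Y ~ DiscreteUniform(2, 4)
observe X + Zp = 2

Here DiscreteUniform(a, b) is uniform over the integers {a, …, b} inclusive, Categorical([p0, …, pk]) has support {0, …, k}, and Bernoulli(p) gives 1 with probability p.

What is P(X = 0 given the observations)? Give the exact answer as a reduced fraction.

P(X = 0 | obs) = 122/157

Enumerate traces; 36 have nonzero weight after conditioning:
  (U=0, X=0, W=0, Z=1, Y=2) weight 2/135
  (U=0, X=0, W=0, Z=1, Y=3) weight 2/135
  (U=0, X=0, W=0, Z=1, Y=4) weight 2/135
  (U=0, X=0, W=1, Z=1, Y=2) weight 2/135
  (U=0, X=0, W=1, Z=1, Y=3) weight 2/135
  (U=0, X=0, W=1, Z=1, Y=4) weight 2/135
  (U=0, X=0, W=2, Z=1, Y=2) weight 2/135
  (U=0, X=0, W=2, Z=1, Y=3) weight 2/135
  (U=0, X=1, W=0, Z=1, Y=2) weight 1/270
  … 27 more
Group by X:
  weight(X=0) = 122/375
  weight(X=1) = 7/75
Total weight = 122/375 + 7/75 = 157/375
P(X=0 | obs) = 122/375 / 157/375 = 122/157
P(X=1 | obs) = 7/75 / 157/375 = 35/157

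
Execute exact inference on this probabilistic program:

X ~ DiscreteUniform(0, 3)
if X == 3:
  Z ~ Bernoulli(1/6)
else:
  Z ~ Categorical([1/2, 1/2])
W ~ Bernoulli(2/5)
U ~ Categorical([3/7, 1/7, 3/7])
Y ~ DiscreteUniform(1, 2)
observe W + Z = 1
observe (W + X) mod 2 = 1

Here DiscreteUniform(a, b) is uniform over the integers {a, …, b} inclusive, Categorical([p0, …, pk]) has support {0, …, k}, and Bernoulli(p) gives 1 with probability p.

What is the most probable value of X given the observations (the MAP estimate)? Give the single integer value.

argmax_v P(X = v | obs) = 1

Enumerate traces; 24 have nonzero weight after conditioning:
  (X=0, Z=0, W=1, U=0, Y=1) weight 3/280
  (X=0, Z=0, W=1, U=0, Y=2) weight 3/280
  (X=0, Z=0, W=1, U=1, Y=1) weight 1/280
  (X=0, Z=0, W=1, U=1, Y=2) weight 1/280
  (X=0, Z=0, W=1, U=2, Y=1) weight 3/280
  (X=0, Z=0, W=1, U=2, Y=2) weight 3/280
  (X=1, Z=1, W=0, U=0, Y=1) weight 9/560
  (X=1, Z=1, W=0, U=0, Y=2) weight 9/560
  (X=2, Z=0, W=1, U=0, Y=1) weight 3/280
  (X=3, Z=1, W=0, U=0, Y=1) weight 3/560
  … 14 more
Group by X:
  weight(X=0) = 1/20
  weight(X=1) = 3/40
  weight(X=2) = 1/20
  weight(X=3) = 1/40
Total weight = 1/20 + 3/40 + 1/20 + 1/40 = 1/5
P(X=0 | obs) = 1/20 / 1/5 = 1/4
P(X=1 | obs) = 3/40 / 1/5 = 3/8
P(X=2 | obs) = 1/20 / 1/5 = 1/4
P(X=3 | obs) = 1/40 / 1/5 = 1/8
argmax = 1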